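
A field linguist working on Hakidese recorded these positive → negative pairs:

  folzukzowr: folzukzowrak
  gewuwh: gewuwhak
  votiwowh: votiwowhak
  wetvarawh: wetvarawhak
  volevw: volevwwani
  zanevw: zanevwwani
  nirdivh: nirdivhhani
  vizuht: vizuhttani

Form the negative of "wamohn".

wamohnnani

"wamohn" has second-to-last letter 'h'. The one such stem in the data (vizuht → vizuhttani) doubles the final consonant and adds -ani (as do volevw, zanevw), so the same rule applies.
So wamohn → wamohnnani.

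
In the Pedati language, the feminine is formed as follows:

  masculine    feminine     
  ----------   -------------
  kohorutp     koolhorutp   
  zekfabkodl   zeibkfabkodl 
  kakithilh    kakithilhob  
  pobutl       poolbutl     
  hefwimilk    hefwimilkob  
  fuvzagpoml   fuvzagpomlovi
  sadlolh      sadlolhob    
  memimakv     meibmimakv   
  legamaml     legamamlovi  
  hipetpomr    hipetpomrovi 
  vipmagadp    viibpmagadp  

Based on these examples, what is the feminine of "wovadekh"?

"wovadekh" has second-to-last letter 'k'. The one such stem in the data (memimakv → meibmimakv) inserts -ib- after the first vowel (as do vipmagadp, zekfabkodl), so the same rule applies.
The other patterns: stems whose second-to-last letter is 'm' add -ovi; stems whose second-to-last letter is 'l' add -ob; stems whose second-to-last letter is 't' insert -ol- after the first vowel.
So wovadekh → woibvadekh.

woibvadekh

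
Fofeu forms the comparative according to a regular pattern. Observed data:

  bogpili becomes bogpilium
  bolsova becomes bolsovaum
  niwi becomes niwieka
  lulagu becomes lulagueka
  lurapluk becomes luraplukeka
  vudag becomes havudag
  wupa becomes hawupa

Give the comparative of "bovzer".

bogpili and niwi both end in -i yet inflect differently (bogpilium, niwieka), so the final letter is not what conditions the rule; the first letter is.
"bovzer" begins with b-. The stems beginning with b- (bogpili → bogpilium, bolsova → bolsovaum) add -um.
The other patterns: stems beginning with l- or n- add -eka; stems beginning with v- or w- add the prefix ha-.
So bovzer → bovzerum.

bovzerum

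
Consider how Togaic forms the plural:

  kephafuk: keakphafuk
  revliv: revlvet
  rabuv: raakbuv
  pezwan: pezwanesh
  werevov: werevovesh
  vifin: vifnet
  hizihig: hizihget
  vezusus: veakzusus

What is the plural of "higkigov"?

rabuv and revliv both end in -v yet inflect differently (raakbuv, revlvet), so the final letter is not what conditions the rule; the last vowel is.
"higkigov" has last vowel 'o'. The one such stem in the data (werevov → werevovesh) adds -esh, so the same rule applies.
So higkigov → higkigovesh.

higkigovesh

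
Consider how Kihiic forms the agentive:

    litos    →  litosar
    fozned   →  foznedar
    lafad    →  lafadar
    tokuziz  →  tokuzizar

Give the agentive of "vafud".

Every pair shown (litos → litosar, fozned → foznedar, lafad → lafadar, …) follows the same rule: add -ar.
So vafud → vafudar.

vafudar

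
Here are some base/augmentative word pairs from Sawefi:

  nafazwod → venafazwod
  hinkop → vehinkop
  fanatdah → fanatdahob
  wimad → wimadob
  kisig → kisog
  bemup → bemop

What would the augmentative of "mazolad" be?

mazoladob

nafazwod and wimad both end in -d yet inflect differently (venafazwod, wimadob), so the final letter is not what conditions the rule; the last vowel is.
"mazolad" has last vowel 'a'. The stems whose last vowel is 'a' (fanatdah → fanatdahob, wimad → wimadob) add -ob.
The other patterns: stems whose last vowel is 'o' add the prefix ve-; stems whose last vowel is 'i' or 'u' change the last vowel to 'o'.
So mazolad → mazoladob.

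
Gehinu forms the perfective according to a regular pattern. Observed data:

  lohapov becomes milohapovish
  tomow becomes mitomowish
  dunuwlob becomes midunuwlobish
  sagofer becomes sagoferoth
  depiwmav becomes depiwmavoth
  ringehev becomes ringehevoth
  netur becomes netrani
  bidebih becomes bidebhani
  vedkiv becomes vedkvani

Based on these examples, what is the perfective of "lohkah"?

lohapov and depiwmav both end in -v yet inflect differently (milohapovish, depiwmavoth), so the final letter is not what conditions the rule; the last vowel is.
"lohkah" has last vowel 'a'. The one such stem in the data (depiwmav → depiwmavoth) adds -oth, so the same rule applies.
The other patterns: stems whose last vowel is 'o' add mi- … -ish around the stem; stems whose last vowel is 'i' or 'u' delete the last vowel and add -ani.
So lohkah → lohkahoth.

lohkahoth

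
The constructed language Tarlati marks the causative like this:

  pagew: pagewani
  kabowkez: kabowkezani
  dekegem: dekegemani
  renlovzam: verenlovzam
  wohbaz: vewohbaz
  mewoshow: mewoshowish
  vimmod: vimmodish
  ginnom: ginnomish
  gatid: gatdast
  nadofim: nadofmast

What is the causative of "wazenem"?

dekegem and renlovzam both end in -m yet inflect differently (dekegemani, verenlovzam), so the final letter is not what conditions the rule; the last vowel is.
"wazenem" has last vowel 'e'. The stems whose last vowel is 'e' (pagew → pagewani, kabowkez → kabowkezani, dekegem → dekegemani) add -ani.
So wazenem → wazenemani.

wazenemani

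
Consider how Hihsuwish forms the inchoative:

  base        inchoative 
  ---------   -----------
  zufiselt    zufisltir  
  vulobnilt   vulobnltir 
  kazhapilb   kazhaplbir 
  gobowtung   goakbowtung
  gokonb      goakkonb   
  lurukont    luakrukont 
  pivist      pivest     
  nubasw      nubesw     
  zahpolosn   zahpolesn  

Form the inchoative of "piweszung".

"piweszung" has second-to-last letter 'n'. The stems whose second-to-last letter is 'n' (gobowtung → goakbowtung, gokonb → goakkonb, lurukont → luakrukont) insert -ak- after the first vowel.
The other patterns: stems whose second-to-last letter is 'l' delete the last vowel and add -ir; stems whose second-to-last letter is 's' change the last vowel to 'e'.
So piweszung → piakweszung.

piakweszung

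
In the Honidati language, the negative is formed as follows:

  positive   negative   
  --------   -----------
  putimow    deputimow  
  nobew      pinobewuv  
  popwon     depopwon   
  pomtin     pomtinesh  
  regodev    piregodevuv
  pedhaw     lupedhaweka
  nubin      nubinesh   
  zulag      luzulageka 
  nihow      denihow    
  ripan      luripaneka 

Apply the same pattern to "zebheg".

popwon and pomtin both end in -n yet inflect differently (depopwon, pomtinesh), so the final letter is not what conditions the rule; the last vowel is.
"zebheg" has last vowel 'e'. The stems whose last vowel is 'e' (nobew → pinobewuv, regodev → piregodevuv) add pi- … -uv around the stem.
So zebheg → pizebheguv.

pizebheguv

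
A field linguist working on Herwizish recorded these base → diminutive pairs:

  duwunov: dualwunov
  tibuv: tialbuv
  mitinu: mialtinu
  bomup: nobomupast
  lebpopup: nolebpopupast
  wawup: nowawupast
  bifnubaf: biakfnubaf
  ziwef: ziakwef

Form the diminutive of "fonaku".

foalnaku

tibuv and bomup both have last vowel 'u' yet inflect differently (tialbuv, nobomupast), so the last vowel is not what conditions the rule; the final letter is.
"fonaku" ends in -u. The one such stem in the data (mitinu → mialtinu) inserts -al- after the first vowel (as do duwunov, tibuv), so the same rule applies.
The other patterns: stems ending in -p add no- … -ast around the stem; stems ending in -f insert -ak- after the first vowel.
So fonaku → foalnaku.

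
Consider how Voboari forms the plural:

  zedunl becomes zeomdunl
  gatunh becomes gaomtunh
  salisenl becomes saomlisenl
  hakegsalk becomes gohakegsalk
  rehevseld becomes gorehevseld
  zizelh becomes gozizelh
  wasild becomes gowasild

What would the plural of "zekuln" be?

gatunh and zizelh both end in -h yet inflect differently (gaomtunh, gozizelh), so the final letter is not what conditions the rule; the second-to-last letter is.
"zekuln" has second-to-last letter 'l'. The stems whose second-to-last letter is 'l' (hakegsalk → gohakegsalk, rehevseld → gorehevseld, zizelh → gozizelh) add the prefix go-.
So zekuln → gozekuln.

gozekuln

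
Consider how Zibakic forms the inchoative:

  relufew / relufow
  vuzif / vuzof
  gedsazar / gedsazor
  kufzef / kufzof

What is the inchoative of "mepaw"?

Every pair shown (relufew → relufow, vuzif → vuzof, gedsazar → gedsazor, …) follows the same rule: change the last vowel to 'o'.
So mepaw → mepow.

mepow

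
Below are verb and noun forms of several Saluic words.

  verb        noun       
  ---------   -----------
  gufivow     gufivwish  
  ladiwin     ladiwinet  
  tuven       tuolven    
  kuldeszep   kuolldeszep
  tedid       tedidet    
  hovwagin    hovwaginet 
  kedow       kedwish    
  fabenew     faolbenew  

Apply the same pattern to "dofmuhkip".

tuven and hovwagin both end in -n yet inflect differently (tuolven, hovwaginet), so the final letter is not what conditions the rule; the last vowel is.
"dofmuhkip" has last vowel 'i'. The stems whose last vowel is 'i' (hovwagin → hovwaginet, ladiwin → ladiwinet, tedid → tedidet) add -et.
The other patterns: stems whose last vowel is 'e' insert -ol- after the first vowel; stems whose last vowel is 'o' delete the last vowel and add -ish.
So dofmuhkip → dofmuhkipet.

dofmuhkipet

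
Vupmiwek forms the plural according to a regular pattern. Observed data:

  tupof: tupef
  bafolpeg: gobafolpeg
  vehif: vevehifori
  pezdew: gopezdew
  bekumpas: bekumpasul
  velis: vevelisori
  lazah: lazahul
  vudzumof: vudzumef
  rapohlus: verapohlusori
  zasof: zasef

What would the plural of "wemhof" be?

wemhef

zasof and vehif both end in -f yet inflect differently (zasef, vevehifori), so the final letter is not what conditions the rule; the last vowel is.
"wemhof" has last vowel 'o'. The stems whose last vowel is 'o' (zasof → zasef, vudzumof → vudzumef, tupof → tupef) change the last vowel to 'e'.
The other patterns: stems whose last vowel is 'a' add -ul; stems whose last vowel is 'e' add the prefix go-; stems whose last vowel is 'i' or 'u' add ve- … -ori around the stem.
So wemhof → wemhef.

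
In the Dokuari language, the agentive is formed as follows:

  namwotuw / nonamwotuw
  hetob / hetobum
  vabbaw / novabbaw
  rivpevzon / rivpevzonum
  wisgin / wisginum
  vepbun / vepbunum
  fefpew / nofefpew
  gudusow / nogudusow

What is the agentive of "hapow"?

gudusow and hetob both have last vowel 'o' yet inflect differently (nogudusow, hetobum), so the last vowel is not what conditions the rule; the final letter is.
"hapow" ends in -w. The stems ending in -w (vabbaw → novabbaw, fefpew → nofefpew, namwotuw → nonamwotuw) add the prefix no-.
So hapow → nohapow.

nohapow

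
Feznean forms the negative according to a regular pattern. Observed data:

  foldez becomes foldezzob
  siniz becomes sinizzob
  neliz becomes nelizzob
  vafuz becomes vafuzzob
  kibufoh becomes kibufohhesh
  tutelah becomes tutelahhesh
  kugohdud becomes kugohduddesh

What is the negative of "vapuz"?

vapuzzob

vafuz and kugohdud both have last vowel 'u' yet inflect differently (vafuzzob, kugohduddesh), so the last vowel is not what conditions the rule; the final letter is.
"vapuz" ends in -z. The stems ending in -z (foldez → foldezzob, siniz → sinizzob, neliz → nelizzob) double the final consonant and add -ob.
The other pattern: stems ending in -d or -h double the final consonant and add -esh.
So vapuz → vapuzzob.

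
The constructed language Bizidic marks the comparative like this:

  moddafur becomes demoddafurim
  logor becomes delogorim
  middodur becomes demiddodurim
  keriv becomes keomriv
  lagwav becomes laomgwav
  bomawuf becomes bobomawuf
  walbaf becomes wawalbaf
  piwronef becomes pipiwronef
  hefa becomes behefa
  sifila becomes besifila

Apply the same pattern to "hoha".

behoha

moddafur and bomawuf both have last vowel 'u' yet inflect differently (demoddafurim, bobomawuf), so the last vowel is not what conditions the rule; the final letter is.
"hoha" ends in -a. The stems ending in -a (hefa → behefa, sifila → besifila) add the prefix be-.
So hoha → behoha.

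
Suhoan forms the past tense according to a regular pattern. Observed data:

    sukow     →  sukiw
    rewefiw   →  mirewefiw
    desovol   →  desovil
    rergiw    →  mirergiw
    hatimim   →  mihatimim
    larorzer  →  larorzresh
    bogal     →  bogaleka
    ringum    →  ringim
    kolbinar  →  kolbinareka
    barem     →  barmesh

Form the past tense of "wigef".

"wigef" has last vowel 'e'. The stems whose last vowel is 'e' (larorzer → larorzresh, barem → barmesh) delete the last vowel and add -esh.
The other patterns: stems whose last vowel is 'a' add -eka; stems whose last vowel is 'i' add the prefix mi-; stems whose last vowel is 'o' or 'u' change the last vowel to 'i'.
So wigef → wigfesh.

wigfesh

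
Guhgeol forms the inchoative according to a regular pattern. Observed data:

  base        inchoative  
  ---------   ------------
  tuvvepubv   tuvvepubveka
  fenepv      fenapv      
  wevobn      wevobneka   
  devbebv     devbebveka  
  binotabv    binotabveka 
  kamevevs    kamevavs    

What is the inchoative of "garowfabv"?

garowfabveka

"garowfabv" has second-to-last letter 'b'. The stems whose second-to-last letter is 'b' (wevobn → wevobneka, binotabv → binotabveka, tuvvepubv → tuvvepubveka) add -eka.
The other pattern: stems whose second-to-last letter is 'p' or 'v' change the last vowel to 'a'.
So garowfabv → garowfabveka.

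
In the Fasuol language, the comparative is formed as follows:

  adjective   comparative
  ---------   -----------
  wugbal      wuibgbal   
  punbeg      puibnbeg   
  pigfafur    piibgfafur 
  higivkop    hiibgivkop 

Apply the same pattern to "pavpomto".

paibvpomto

Every pair shown (wugbal → wuibgbal, punbeg → puibnbeg, pigfafur → piibgfafur, …) follows the same rule: insert -ib- after the first vowel.
So pavpomto → paibvpomto.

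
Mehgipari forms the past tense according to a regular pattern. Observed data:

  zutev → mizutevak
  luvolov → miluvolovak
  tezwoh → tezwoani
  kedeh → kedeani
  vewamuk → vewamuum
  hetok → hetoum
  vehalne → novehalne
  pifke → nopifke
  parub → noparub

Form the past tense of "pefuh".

luvolov and tezwoh both have last vowel 'o' yet inflect differently (miluvolovak, tezwoani), so the last vowel is not what conditions the rule; the final letter is.
"pefuh" ends in -h. The stems ending in -h (tezwoh → tezwoani, kedeh → kedeani) drop the final letter and add -ani.
The other patterns: stems ending in -v add mi- … -ak around the stem; stems ending in -k drop the final letter and add -um; stems ending in -b or -e add the prefix no-.
So pefuh → pefuani.

pefuani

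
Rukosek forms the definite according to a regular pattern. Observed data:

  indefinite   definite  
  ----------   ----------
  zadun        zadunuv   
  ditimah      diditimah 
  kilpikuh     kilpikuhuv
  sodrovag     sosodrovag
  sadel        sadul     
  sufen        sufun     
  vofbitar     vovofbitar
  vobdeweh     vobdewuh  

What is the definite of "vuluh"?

"vuluh" has last vowel 'u'. The stems whose last vowel is 'u' (zadun → zadunuv, kilpikuh → kilpikuhuv) add -uv.
So vuluh → vuluhuv.

vuluhuv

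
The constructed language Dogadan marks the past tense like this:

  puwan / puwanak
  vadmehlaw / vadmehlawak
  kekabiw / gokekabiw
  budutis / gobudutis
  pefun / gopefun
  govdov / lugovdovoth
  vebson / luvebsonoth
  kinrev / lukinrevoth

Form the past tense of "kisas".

kisasak

vadmehlaw and kekabiw both end in -w yet inflect differently (vadmehlawak, gokekabiw), so the final letter is not what conditions the rule; the last vowel is.
"kisas" has last vowel 'a'. The stems whose last vowel is 'a' (puwan → puwanak, vadmehlaw → vadmehlawak) add -ak.
The other patterns: stems whose last vowel is 'i' or 'u' add the prefix go-; stems whose last vowel is 'e' or 'o' add lu- … -oth around the stem.
So kisas → kisasak.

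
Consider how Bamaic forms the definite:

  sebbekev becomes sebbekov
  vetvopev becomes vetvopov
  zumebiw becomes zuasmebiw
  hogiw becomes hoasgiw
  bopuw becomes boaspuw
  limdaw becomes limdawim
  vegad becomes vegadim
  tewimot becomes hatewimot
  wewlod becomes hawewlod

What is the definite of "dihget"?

zumebiw and limdaw both end in -w yet inflect differently (zuasmebiw, limdawim), so the final letter is not what conditions the rule; the last vowel is.
"dihget" has last vowel 'e'. The stems whose last vowel is 'e' (sebbekev → sebbekov, vetvopev → vetvopov) change the last vowel to 'o'.
So dihget → dihgot.

dihgot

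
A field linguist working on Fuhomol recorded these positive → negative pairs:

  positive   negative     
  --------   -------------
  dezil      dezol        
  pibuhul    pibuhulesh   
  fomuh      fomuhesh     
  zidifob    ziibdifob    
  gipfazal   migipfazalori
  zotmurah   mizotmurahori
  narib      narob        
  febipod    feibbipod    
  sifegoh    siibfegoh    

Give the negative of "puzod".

puibzod

"puzod" has last vowel 'o'. The stems whose last vowel is 'o' (febipod → feibbipod, zidifob → ziibdifob, sifegoh → siibfegoh) insert -ib- after the first vowel.
The other patterns: stems whose last vowel is 'u' add -esh; stems whose last vowel is 'i' change the last vowel to 'o'; stems whose last vowel is 'a' add mi- … -ori around the stem.
So puzod → puibzod.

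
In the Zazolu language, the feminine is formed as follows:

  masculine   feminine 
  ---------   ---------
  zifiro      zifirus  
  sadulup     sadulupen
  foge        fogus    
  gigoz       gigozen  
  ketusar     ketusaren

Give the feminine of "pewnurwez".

pewnurwezen

gigoz and zifiro both have last vowel 'o' yet inflect differently (gigozen, zifirus), so the last vowel is not what conditions the rule; whether the stem ends in a vowel or a consonant is.
"pewnurwez" ends in a consonant. The stems ending in a consonant (ketusar → ketusaren, sadulup → sadulupen, gigoz → gigozen) add -en.
The other pattern: stems ending in a vowel drop the final letter and add -us.
So pewnurwez → pewnurwezen.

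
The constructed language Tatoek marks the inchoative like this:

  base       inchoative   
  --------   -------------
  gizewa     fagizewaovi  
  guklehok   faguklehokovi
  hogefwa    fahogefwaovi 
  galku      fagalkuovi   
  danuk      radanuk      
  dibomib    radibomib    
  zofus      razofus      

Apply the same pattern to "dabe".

radabe

"dabe" begins with d-. The stems beginning with d- (danuk → radanuk, dibomib → radibomib) add the prefix ra-.
So dabe → radabe.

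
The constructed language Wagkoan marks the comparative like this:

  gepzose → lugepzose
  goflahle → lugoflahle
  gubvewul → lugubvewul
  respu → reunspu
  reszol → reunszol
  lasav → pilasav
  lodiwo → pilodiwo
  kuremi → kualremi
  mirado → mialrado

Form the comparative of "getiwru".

"getiwru" begins with g-. The stems beginning with g- (gepzose → lugepzose, goflahle → lugoflahle, gubvewul → lugubvewul) add the prefix lu-.
So getiwru → lugetiwru.

lugetiwru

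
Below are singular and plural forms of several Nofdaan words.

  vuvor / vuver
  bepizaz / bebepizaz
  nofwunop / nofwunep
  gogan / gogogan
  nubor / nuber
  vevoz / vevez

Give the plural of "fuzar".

vevoz and bepizaz both end in -z yet inflect differently (vevez, bebepizaz), so the final letter is not what conditions the rule; the last vowel is.
"fuzar" has last vowel 'a'. The stems whose last vowel is 'a' (gogan → gogogan, bepizaz → bebepizaz) repeat the first consonant+vowel as a prefix.
So fuzar → fufuzar.

fufuzar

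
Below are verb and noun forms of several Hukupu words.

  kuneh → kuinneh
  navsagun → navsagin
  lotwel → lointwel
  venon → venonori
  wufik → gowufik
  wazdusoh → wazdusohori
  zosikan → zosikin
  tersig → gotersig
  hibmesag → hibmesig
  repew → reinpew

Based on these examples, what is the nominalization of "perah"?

perih

zosikan and venon both end in -n yet inflect differently (zosikin, venonori), so the final letter is not what conditions the rule; the last vowel is.
"perah" has last vowel 'a'. The stems whose last vowel is 'a' (hibmesag → hibmesig, zosikan → zosikin) change the last vowel to 'i'.
The other patterns: stems whose last vowel is 'o' add -ori; stems whose last vowel is 'e' insert -in- after the first vowel; stems whose last vowel is 'i' add the prefix go-.
So perah → perih.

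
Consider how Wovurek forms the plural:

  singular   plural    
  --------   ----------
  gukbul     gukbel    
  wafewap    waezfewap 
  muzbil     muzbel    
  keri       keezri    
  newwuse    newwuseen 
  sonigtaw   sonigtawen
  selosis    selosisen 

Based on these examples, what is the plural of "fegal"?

muzbil and keri both have last vowel 'i' yet inflect differently (muzbel, keezri), so the last vowel is not what conditions the rule; the final letter is.
"fegal" ends in -l. The stems ending in -l (muzbil → muzbel, gukbul → gukbel) change the last vowel to 'e'.
The other patterns: stems ending in -i or -p insert -ez- after the first vowel; stems ending in -e, -s or -w add -en.
So fegal → fegel.

fegel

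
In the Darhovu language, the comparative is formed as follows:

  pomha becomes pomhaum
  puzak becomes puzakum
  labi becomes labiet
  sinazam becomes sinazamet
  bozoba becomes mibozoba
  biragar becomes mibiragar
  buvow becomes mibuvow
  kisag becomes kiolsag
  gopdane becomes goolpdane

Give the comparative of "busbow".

mibusbow

pomha and bozoba both end in -a yet inflect differently (pomhaum, mibozoba), so the final letter is not what conditions the rule; the first letter is.
"busbow" begins with b-. The stems beginning with b- (bozoba → mibozoba, biragar → mibiragar, buvow → mibuvow) add the prefix mi-.
The other patterns: stems beginning with p- add -um; stems beginning with l- or s- add -et; stems beginning with g- or k- insert -ol- after the first vowel.
So busbow → mibusbow.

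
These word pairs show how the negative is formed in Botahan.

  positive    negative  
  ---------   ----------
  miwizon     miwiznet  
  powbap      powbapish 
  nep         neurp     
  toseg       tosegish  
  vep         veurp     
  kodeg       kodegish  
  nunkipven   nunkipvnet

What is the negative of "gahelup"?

gahelpet

"gahelup" has 3 vowels. The stems with 3 vowels (nunkipven → nunkipvnet, miwizon → miwiznet) delete the last vowel and add -et.
The other patterns: stems with 1 vowel insert -ur- after the first vowel; stems with 2 vowels add -ish.
So gahelup → gahelpet.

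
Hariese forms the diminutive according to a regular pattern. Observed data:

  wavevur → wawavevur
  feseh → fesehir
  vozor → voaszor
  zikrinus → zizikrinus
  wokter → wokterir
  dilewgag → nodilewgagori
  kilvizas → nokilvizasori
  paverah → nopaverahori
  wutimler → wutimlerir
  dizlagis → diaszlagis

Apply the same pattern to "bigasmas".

nobigasmasori

"bigasmas" has last vowel 'a'. The stems whose last vowel is 'a' (kilvizas → nokilvizasori, paverah → nopaverahori, dilewgag → nodilewgagori) add no- … -ori around the stem.
So bigasmas → nobigasmasori.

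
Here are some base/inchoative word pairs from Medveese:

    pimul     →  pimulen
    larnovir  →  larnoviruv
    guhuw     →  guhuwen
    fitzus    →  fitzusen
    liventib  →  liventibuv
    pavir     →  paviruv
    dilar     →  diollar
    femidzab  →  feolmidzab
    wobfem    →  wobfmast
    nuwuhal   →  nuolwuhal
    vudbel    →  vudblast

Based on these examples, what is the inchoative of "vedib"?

vedibuv

vudbel and nuwuhal both end in -l yet inflect differently (vudblast, nuolwuhal), so the final letter is not what conditions the rule; the last vowel is.
"vedib" has last vowel 'i'. The stems whose last vowel is 'i' (liventib → liventibuv, larnovir → larnoviruv, pavir → paviruv) add -uv.
The other patterns: stems whose last vowel is 'e' delete the last vowel and add -ast; stems whose last vowel is 'a' insert -ol- after the first vowel; stems whose last vowel is 'u' add -en.
So vedib → vedibuv.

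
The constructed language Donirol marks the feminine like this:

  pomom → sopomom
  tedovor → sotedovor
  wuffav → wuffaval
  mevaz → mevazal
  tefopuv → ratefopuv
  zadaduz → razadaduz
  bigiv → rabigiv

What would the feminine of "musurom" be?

somusurom

wuffav and tefopuv both end in -v yet inflect differently (wuffaval, ratefopuv), so the final letter is not what conditions the rule; the last vowel is.
"musurom" has last vowel 'o'. The stems whose last vowel is 'o' (pomom → sopomom, tedovor → sotedovor) add the prefix so-.
So musurom → somusurom.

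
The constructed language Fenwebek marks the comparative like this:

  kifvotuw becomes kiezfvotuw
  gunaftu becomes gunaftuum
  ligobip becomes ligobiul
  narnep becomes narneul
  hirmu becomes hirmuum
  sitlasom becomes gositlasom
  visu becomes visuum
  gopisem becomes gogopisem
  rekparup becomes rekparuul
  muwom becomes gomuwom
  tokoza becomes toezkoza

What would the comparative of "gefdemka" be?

hirmu and rekparup both have last vowel 'u' yet inflect differently (hirmuum, rekparuul), so the last vowel is not what conditions the rule; the final letter is.
"gefdemka" ends in -a. The one such stem in the data (tokoza → toezkoza) inserts -ez- after the first vowel (as does kifvotuw), so the same rule applies.
So gefdemka → geezfdemka.

geezfdemka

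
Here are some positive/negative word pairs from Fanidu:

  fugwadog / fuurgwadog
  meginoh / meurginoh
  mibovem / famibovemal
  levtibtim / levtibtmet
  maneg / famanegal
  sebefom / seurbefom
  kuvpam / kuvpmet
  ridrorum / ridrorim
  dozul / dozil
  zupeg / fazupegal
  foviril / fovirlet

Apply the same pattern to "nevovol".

neurvovol

dozul and foviril both end in -l yet inflect differently (dozil, fovirlet), so the final letter is not what conditions the rule; the last vowel is.
"nevovol" has last vowel 'o'. The stems whose last vowel is 'o' (meginoh → meurginoh, sebefom → seurbefom, fugwadog → fuurgwadog) insert -ur- after the first vowel.
The other patterns: stems whose last vowel is 'u' change the last vowel to 'i'; stems whose last vowel is 'a' or 'i' delete the last vowel and add -et; stems whose last vowel is 'e' add fa- … -al around the stem.
So nevovol → neurvovol.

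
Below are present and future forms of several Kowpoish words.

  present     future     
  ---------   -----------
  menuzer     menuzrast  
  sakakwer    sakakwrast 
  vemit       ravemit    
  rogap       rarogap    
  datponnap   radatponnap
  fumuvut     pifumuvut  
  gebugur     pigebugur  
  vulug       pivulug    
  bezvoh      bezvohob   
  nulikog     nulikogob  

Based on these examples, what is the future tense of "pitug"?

"pitug" has last vowel 'u'. The stems whose last vowel is 'u' (fumuvut → pifumuvut, gebugur → pigebugur, vulug → pivulug) add the prefix pi-.
So pitug → pipitug.

pipitug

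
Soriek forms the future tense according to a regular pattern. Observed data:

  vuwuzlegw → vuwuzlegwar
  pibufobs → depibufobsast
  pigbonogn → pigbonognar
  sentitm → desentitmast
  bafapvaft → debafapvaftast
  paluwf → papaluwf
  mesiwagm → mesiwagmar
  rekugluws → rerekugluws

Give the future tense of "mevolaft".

demevolaftast

rekugluws and pibufobs both end in -s yet inflect differently (rerekugluws, depibufobsast), so the final letter is not what conditions the rule; the second-to-last letter is.
"mevolaft" has second-to-last letter 'f'. The one such stem in the data (bafapvaft → debafapvaftast) adds de- … -ast around the stem, so the same rule applies.
So mevolaft → demevolaftast.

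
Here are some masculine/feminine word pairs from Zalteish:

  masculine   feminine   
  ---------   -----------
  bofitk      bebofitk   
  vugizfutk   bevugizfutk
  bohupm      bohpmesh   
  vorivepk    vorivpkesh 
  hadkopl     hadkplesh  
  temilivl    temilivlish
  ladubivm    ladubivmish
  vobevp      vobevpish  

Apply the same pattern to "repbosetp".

bofitk and vorivepk both end in -k yet inflect differently (bebofitk, vorivpkesh), so the final letter is not what conditions the rule; the second-to-last letter is.
"repbosetp" has second-to-last letter 't'. The stems whose second-to-last letter is 't' (bofitk → bebofitk, vugizfutk → bevugizfutk) add the prefix be-.
The other patterns: stems whose second-to-last letter is 'p' delete the last vowel and add -esh; stems whose second-to-last letter is 'v' add -ish.
So repbosetp → berepbosetp.

berepbosetp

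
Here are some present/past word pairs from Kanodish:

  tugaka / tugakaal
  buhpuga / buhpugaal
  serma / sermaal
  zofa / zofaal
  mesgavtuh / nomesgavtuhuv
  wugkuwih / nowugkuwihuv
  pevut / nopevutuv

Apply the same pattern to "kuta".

"kuta" ends in -a. The stems ending in -a (tugaka → tugakaal, buhpuga → buhpugaal, serma → sermaal) add -al.
So kuta → kutaal.

kutaal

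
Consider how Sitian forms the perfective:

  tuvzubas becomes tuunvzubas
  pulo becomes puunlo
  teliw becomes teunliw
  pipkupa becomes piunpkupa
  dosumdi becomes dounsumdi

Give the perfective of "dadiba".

Every pair shown (tuvzubas → tuunvzubas, pulo → puunlo, teliw → teunliw, …) follows the same rule: insert -un- after the first vowel.
So dadiba → daundiba.

daundiba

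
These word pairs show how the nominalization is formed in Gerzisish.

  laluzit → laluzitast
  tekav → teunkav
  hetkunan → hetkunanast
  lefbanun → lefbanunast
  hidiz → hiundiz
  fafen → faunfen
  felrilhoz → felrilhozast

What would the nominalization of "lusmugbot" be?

fafen and lefbanun both end in -n yet inflect differently (faunfen, lefbanunast), so the final letter is not what conditions the rule; the number of vowels is.
"lusmugbot" has 3 vowels. The stems with 3 vowels (lefbanun → lefbanunast, hetkunan → hetkunanast, laluzit → laluzitast) add -ast.
So lusmugbot → lusmugbotast.

lusmugbotast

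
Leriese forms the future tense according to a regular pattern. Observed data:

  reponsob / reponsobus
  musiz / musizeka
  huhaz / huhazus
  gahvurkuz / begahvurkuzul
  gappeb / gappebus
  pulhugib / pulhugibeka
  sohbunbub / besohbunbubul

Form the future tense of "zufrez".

zufrezus

musiz and gahvurkuz both end in -z yet inflect differently (musizeka, begahvurkuzul), so the final letter is not what conditions the rule; the last vowel is.
"zufrez" has last vowel 'e'. The one such stem in the data (gappeb → gappebus) adds -us, so the same rule applies.
So zufrez → zufrezus.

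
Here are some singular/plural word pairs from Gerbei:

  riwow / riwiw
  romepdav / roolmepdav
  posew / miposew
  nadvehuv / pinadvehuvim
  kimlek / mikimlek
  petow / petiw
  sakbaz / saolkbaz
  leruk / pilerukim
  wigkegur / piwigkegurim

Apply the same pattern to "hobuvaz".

"hobuvaz" has last vowel 'a'. The stems whose last vowel is 'a' (sakbaz → saolkbaz, romepdav → roolmepdav) insert -ol- after the first vowel.
The other patterns: stems whose last vowel is 'o' change the last vowel to 'i'; stems whose last vowel is 'e' add the prefix mi-; stems whose last vowel is 'u' add pi- … -im around the stem.
So hobuvaz → hoolbuvaz.

hoolbuvaz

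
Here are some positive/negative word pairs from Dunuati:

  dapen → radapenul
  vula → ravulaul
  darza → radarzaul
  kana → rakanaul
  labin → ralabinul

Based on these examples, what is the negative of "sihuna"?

Every pair shown (dapen → radapenul, vula → ravulaul, darza → radarzaul, …) follows the same rule: add ra- … -ul around the stem.
So sihuna → rasihunaul.

rasihunaul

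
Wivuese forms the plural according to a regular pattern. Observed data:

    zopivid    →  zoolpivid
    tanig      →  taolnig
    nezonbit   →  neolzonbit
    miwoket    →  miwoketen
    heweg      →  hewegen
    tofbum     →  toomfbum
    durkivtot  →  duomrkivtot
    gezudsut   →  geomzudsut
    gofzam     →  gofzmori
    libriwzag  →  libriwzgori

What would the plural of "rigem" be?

rigemen

nezonbit and miwoket both end in -t yet inflect differently (neolzonbit, miwoketen), so the final letter is not what conditions the rule; the last vowel is.
"rigem" has last vowel 'e'. The stems whose last vowel is 'e' (miwoket → miwoketen, heweg → hewegen) add -en.
The other patterns: stems whose last vowel is 'i' insert -ol- after the first vowel; stems whose last vowel is 'o' or 'u' insert -om- after the first vowel; stems whose last vowel is 'a' delete the last vowel and add -ori.
So rigem → rigemen.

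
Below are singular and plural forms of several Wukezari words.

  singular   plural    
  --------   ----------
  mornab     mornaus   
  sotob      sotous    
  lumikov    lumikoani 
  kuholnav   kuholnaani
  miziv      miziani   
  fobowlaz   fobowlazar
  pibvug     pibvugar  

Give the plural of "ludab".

ludaus

"ludab" ends in -b. The stems ending in -b (mornab → mornaus, sotob → sotous) drop the final letter and add -us.
The other patterns: stems ending in -v drop the final letter and add -ani; stems ending in -g or -z add -ar.
So ludab → ludaus.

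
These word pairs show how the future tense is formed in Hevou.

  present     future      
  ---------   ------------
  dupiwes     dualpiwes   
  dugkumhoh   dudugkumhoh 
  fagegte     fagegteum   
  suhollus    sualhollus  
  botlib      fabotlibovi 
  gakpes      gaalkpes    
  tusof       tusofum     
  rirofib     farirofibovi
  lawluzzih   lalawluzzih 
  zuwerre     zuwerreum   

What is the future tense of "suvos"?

sualvos

lawluzzih and botlib both have last vowel 'i' yet inflect differently (lalawluzzih, fabotlibovi), so the last vowel is not what conditions the rule; the final letter is.
"suvos" ends in -s. The stems ending in -s (suhollus → sualhollus, dupiwes → dualpiwes, gakpes → gaalkpes) insert -al- after the first vowel.
The other patterns: stems ending in -h repeat the first consonant+vowel as a prefix; stems ending in -b add fa- … -ovi around the stem; stems ending in -e or -f add -um.
So suvos → sualvos.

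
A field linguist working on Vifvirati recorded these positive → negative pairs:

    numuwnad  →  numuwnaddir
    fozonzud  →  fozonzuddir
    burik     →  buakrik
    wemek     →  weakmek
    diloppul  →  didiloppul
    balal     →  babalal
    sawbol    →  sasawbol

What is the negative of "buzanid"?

fozonzud and diloppul both have last vowel 'u' yet inflect differently (fozonzuddir, didiloppul), so the last vowel is not what conditions the rule; the final letter is.
"buzanid" ends in -d. The stems ending in -d (numuwnad → numuwnaddir, fozonzud → fozonzuddir) double the final consonant and add -ir.
So buzanid → buzaniddir.

buzaniddir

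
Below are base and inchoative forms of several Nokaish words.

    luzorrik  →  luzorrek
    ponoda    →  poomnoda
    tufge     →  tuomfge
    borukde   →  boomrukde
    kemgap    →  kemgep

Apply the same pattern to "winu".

wiomnu

"winu" ends in a vowel. The stems ending in a vowel (tufge → tuomfge, borukde → boomrukde, ponoda → poomnoda) insert -om- after the first vowel.
So winu → wiomnu.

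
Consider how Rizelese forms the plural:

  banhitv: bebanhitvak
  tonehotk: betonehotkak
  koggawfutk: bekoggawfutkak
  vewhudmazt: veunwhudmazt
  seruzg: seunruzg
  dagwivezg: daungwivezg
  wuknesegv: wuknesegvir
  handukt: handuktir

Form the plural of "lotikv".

banhitv and wuknesegv both end in -v yet inflect differently (bebanhitvak, wuknesegvir), so the final letter is not what conditions the rule; the second-to-last letter is.
"lotikv" has second-to-last letter 'k'. The one such stem in the data (handukt → handuktir) adds -ir, so the same rule applies.
The other patterns: stems whose second-to-last letter is 't' add be- … -ak around the stem; stems whose second-to-last letter is 'z' insert -un- after the first vowel.
So lotikv → lotikvir.

lotikvir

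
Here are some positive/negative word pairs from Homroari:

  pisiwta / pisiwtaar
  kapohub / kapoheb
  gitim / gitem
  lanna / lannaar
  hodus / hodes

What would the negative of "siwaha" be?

siwahaar

gitim and lanna both have 2 vowels yet inflect differently (gitem, lannaar), so the number of vowels is not what conditions the rule; whether the stem ends in a vowel or a consonant is.
"siwaha" ends in a vowel. The stems ending in a vowel (lanna → lannaar, pisiwta → pisiwtaar) add -ar.
So siwaha → siwahaar.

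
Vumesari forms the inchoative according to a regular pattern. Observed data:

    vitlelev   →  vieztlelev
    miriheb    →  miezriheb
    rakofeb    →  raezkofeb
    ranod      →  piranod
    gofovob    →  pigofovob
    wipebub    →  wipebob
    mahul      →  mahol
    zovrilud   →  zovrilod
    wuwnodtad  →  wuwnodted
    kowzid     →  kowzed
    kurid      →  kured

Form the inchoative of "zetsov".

miriheb and gofovob both end in -b yet inflect differently (miezriheb, pigofovob), so the final letter is not what conditions the rule; the last vowel is.
"zetsov" has last vowel 'o'. The stems whose last vowel is 'o' (ranod → piranod, gofovob → pigofovob) add the prefix pi-.
So zetsov → pizetsov.

pizetsov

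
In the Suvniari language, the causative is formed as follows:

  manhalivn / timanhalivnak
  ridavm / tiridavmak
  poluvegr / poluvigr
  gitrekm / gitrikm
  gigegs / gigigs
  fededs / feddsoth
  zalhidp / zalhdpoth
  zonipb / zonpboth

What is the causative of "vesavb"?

ridavm and gitrekm both end in -m yet inflect differently (tiridavmak, gitrikm), so the final letter is not what conditions the rule; the second-to-last letter is.
"vesavb" has second-to-last letter 'v'. The stems whose second-to-last letter is 'v' (manhalivn → timanhalivnak, ridavm → tiridavmak) add ti- … -ak around the stem.
So vesavb → tivesavbak.

tivesavbak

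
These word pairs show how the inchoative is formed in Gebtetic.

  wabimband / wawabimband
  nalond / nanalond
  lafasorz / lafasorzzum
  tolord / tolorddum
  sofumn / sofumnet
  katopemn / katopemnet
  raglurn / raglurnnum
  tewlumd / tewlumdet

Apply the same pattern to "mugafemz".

mugafemzet

raglurn and sofumn both end in -n yet inflect differently (raglurnnum, sofumnet), so the final letter is not what conditions the rule; the second-to-last letter is.
"mugafemz" has second-to-last letter 'm'. The stems whose second-to-last letter is 'm' (sofumn → sofumnet, tewlumd → tewlumdet, katopemn → katopemnet) add -et.
So mugafemz → mugafemzet.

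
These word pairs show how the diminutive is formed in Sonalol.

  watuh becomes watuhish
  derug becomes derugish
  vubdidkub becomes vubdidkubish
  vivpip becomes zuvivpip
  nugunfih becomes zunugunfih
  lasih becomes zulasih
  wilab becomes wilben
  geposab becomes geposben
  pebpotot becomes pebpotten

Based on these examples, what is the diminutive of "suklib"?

watuh and nugunfih both end in -h yet inflect differently (watuhish, zunugunfih), so the final letter is not what conditions the rule; the last vowel is.
"suklib" has last vowel 'i'. The stems whose last vowel is 'i' (vivpip → zuvivpip, nugunfih → zunugunfih, lasih → zulasih) add the prefix zu-.
The other patterns: stems whose last vowel is 'u' add -ish; stems whose last vowel is 'a' or 'o' delete the last vowel and add -en.
So suklib → zusuklib.

zusuklib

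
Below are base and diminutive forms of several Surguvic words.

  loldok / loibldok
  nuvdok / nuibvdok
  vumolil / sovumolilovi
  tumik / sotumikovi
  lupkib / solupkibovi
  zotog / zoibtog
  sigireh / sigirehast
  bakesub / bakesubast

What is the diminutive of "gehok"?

geibhok

lupkib and bakesub both end in -b yet inflect differently (solupkibovi, bakesubast), so the final letter is not what conditions the rule; the last vowel is.
"gehok" has last vowel 'o'. The stems whose last vowel is 'o' (nuvdok → nuibvdok, zotog → zoibtog, loldok → loibldok) insert -ib- after the first vowel.
The other patterns: stems whose last vowel is 'i' add so- … -ovi around the stem; stems whose last vowel is 'e' or 'u' add -ast.
So gehok → geibhok.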